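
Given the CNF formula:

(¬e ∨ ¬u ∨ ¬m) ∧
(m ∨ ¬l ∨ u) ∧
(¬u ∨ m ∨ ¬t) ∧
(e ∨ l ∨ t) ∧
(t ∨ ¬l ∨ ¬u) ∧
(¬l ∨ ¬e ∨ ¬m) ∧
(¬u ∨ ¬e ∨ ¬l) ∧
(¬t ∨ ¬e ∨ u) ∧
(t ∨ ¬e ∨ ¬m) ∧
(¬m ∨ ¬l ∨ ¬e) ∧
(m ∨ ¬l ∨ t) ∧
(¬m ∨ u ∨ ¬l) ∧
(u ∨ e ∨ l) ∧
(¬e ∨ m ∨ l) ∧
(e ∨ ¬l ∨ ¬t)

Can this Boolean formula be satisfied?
Yes

Yes, the formula is satisfiable.

One satisfying assignment is: l=False, t=True, e=False, m=True, u=True

Verification: With this assignment, all 15 clauses evaluate to true.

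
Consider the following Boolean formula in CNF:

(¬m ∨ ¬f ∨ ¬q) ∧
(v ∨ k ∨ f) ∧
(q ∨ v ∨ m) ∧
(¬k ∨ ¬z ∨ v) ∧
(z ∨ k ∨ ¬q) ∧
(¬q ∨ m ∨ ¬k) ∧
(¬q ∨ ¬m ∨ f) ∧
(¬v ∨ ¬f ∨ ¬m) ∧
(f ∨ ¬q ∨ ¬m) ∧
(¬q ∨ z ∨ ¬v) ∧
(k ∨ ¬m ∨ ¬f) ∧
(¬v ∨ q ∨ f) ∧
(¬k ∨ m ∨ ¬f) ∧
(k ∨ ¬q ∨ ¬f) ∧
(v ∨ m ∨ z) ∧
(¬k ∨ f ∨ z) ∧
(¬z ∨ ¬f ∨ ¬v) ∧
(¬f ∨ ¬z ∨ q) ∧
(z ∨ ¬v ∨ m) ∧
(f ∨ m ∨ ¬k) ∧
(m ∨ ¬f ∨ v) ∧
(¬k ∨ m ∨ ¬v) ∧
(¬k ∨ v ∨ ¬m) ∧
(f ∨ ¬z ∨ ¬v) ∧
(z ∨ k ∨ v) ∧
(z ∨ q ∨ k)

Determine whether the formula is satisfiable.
No

No, the formula is not satisfiable.

No assignment of truth values to the variables can make all 26 clauses true simultaneously.

The formula is UNSAT (unsatisfiable).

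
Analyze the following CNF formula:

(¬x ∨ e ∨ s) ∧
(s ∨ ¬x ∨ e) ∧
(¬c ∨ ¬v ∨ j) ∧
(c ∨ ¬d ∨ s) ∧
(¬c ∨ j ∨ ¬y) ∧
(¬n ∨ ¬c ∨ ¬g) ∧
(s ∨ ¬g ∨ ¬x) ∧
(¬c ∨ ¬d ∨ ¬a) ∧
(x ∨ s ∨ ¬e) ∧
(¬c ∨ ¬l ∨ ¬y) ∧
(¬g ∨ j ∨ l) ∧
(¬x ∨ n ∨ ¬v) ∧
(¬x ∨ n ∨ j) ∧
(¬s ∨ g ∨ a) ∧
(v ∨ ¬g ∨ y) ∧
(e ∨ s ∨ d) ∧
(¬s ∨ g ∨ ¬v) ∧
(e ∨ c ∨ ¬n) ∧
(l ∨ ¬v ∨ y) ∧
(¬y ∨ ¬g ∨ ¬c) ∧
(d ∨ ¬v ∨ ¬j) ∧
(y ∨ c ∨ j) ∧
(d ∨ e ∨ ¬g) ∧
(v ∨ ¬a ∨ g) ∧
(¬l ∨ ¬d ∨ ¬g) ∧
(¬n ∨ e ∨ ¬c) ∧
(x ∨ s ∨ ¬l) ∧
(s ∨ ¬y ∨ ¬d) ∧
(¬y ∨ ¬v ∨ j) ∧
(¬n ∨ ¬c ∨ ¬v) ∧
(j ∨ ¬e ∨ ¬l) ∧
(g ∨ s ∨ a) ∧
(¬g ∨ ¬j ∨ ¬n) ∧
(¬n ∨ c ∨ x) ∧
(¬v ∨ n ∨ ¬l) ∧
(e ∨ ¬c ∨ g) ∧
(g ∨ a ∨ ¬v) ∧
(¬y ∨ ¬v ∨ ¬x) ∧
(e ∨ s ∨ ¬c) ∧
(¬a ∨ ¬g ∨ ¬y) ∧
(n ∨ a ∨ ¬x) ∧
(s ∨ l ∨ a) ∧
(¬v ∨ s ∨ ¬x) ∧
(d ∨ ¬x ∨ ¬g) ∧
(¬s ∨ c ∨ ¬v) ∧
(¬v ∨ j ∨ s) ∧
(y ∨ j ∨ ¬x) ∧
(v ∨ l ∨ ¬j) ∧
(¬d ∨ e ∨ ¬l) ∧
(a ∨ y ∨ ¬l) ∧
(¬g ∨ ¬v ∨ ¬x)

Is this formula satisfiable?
Yes

Yes, the formula is satisfiable.

One satisfying assignment is: e=True, y=True, v=False, g=True, x=False, c=False, d=False, n=False, s=True, j=True, a=False, l=True

Verification: With this assignment, all 51 clauses evaluate to true.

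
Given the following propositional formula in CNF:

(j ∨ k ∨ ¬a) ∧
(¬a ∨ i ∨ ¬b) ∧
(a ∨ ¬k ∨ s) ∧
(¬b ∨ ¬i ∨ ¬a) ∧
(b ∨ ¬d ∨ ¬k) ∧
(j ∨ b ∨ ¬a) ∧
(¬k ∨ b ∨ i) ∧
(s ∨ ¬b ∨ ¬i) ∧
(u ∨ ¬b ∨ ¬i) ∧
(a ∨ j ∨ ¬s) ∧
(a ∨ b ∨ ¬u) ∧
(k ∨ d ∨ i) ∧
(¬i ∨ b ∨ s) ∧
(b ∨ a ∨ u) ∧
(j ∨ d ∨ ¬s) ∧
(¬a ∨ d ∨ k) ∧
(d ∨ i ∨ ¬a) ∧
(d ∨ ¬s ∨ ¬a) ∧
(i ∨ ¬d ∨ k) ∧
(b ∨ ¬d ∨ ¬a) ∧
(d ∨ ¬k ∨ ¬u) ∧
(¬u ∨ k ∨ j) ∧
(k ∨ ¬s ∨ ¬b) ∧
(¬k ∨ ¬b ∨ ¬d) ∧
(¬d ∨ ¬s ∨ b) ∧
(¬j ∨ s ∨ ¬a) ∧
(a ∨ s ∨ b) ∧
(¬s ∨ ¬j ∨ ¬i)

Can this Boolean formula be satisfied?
Yes

Yes, the formula is satisfiable.

One satisfying assignment is: d=False, b=True, u=False, s=True, k=True, a=False, i=False, j=True

Verification: With this assignment, all 28 clauses evaluate to true.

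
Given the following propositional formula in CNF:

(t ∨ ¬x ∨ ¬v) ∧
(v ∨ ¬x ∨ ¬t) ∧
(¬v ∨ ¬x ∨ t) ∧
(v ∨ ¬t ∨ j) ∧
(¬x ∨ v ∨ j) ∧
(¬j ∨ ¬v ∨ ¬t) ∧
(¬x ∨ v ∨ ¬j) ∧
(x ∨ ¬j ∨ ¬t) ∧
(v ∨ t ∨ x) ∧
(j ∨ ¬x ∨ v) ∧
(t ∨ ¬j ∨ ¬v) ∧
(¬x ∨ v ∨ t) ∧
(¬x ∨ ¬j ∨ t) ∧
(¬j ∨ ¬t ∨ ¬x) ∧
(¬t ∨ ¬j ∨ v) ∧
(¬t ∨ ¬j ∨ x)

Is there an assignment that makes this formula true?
Yes

Yes, the formula is satisfiable.

One satisfying assignment is: j=False, v=True, t=False, x=False

Verification: With this assignment, all 16 clauses evaluate to true.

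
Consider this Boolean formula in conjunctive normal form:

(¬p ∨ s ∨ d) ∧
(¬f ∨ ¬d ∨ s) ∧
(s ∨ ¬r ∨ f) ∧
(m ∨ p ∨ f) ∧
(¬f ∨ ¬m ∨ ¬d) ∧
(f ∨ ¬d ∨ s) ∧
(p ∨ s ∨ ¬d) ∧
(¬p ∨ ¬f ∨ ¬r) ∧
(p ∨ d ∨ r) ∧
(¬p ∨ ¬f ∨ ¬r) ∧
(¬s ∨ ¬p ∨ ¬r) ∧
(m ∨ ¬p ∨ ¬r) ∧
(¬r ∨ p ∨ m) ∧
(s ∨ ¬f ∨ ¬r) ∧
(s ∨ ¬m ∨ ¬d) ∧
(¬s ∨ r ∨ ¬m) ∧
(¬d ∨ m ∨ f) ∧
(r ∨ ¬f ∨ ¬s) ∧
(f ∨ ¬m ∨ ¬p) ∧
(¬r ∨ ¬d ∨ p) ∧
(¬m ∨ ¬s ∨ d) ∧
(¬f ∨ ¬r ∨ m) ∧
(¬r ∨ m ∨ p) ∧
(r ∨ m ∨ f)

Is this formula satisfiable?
No

No, the formula is not satisfiable.

No assignment of truth values to the variables can make all 24 clauses true simultaneously.

The formula is UNSAT (unsatisfiable).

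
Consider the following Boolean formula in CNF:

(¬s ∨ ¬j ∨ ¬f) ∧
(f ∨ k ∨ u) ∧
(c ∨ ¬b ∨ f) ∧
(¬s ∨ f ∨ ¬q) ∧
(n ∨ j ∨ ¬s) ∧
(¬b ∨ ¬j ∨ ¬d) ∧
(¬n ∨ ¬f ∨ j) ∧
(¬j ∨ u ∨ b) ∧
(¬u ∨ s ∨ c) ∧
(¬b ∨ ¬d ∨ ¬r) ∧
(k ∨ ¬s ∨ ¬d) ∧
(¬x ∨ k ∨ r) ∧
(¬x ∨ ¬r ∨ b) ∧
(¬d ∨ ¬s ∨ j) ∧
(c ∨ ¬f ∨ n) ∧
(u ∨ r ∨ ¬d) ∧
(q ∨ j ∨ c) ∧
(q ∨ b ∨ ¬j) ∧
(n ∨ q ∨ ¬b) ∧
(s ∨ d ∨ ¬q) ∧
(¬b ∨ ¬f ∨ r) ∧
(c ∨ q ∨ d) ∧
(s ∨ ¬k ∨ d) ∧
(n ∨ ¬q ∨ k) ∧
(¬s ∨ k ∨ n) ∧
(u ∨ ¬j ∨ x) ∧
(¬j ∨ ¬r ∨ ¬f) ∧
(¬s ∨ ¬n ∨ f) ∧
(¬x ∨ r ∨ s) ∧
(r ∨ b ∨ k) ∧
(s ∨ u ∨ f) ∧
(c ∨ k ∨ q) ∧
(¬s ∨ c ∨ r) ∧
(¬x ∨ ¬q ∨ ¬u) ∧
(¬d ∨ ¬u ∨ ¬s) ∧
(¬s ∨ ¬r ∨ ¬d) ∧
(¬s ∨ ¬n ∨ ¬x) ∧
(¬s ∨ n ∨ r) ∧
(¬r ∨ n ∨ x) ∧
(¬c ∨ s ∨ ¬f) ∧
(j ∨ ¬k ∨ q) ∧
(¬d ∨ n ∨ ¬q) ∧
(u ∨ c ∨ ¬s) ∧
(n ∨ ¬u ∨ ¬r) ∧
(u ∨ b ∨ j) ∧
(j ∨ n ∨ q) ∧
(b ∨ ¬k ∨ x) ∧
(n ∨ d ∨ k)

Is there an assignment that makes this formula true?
Yes

Yes, the formula is satisfiable.

One satisfying assignment is: j=False, q=False, r=False, d=False, n=True, x=False, k=False, f=False, c=True, u=True, b=True, s=False

Verification: With this assignment, all 48 clauses evaluate to true.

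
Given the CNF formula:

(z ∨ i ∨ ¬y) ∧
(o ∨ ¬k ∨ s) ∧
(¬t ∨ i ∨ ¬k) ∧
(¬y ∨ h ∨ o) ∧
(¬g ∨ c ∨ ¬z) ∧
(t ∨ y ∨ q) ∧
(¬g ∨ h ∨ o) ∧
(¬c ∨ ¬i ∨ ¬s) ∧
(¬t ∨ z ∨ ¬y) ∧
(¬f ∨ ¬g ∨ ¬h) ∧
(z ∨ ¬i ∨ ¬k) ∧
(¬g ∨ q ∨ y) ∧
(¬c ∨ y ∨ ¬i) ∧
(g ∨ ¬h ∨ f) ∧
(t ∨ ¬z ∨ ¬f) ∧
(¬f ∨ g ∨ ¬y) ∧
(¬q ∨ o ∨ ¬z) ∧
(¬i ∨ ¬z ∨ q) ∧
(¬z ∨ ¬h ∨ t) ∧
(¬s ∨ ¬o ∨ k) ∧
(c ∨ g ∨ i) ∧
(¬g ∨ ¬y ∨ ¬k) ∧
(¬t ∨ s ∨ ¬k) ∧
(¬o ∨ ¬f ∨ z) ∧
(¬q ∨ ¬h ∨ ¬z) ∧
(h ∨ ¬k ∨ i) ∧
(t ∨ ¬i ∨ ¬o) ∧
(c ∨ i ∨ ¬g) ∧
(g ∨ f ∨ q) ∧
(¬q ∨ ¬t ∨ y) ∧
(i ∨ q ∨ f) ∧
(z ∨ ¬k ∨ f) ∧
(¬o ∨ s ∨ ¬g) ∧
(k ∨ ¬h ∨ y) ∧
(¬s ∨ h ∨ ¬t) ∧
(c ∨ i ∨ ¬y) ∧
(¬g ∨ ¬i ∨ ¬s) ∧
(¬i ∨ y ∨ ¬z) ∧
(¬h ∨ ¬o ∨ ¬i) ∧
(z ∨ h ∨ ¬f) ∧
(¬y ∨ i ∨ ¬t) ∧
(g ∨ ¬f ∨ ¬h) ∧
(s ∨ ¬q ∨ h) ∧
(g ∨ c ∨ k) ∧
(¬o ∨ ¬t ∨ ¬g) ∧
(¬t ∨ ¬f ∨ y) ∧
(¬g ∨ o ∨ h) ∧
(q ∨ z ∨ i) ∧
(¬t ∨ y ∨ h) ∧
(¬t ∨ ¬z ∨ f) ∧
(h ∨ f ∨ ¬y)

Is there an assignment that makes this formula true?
Yes

Yes, the formula is satisfiable.

One satisfying assignment is: s=True, o=False, g=False, k=False, z=False, y=False, c=True, q=True, t=False, f=False, i=False, h=False

Verification: With this assignment, all 51 clauses evaluate to true.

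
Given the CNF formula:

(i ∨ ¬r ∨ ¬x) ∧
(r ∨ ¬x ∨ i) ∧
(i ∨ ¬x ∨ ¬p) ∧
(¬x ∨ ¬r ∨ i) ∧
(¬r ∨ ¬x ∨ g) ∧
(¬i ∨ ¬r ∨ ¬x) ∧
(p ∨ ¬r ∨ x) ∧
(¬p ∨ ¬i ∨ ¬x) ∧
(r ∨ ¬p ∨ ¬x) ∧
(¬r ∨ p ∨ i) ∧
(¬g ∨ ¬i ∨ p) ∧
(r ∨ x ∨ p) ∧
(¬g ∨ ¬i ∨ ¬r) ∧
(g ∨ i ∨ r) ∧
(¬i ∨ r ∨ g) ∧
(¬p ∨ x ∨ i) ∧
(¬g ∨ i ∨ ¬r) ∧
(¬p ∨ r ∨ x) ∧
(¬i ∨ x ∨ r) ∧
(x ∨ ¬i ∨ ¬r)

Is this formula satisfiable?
No

No, the formula is not satisfiable.

No assignment of truth values to the variables can make all 20 clauses true simultaneously.

The formula is UNSAT (unsatisfiable).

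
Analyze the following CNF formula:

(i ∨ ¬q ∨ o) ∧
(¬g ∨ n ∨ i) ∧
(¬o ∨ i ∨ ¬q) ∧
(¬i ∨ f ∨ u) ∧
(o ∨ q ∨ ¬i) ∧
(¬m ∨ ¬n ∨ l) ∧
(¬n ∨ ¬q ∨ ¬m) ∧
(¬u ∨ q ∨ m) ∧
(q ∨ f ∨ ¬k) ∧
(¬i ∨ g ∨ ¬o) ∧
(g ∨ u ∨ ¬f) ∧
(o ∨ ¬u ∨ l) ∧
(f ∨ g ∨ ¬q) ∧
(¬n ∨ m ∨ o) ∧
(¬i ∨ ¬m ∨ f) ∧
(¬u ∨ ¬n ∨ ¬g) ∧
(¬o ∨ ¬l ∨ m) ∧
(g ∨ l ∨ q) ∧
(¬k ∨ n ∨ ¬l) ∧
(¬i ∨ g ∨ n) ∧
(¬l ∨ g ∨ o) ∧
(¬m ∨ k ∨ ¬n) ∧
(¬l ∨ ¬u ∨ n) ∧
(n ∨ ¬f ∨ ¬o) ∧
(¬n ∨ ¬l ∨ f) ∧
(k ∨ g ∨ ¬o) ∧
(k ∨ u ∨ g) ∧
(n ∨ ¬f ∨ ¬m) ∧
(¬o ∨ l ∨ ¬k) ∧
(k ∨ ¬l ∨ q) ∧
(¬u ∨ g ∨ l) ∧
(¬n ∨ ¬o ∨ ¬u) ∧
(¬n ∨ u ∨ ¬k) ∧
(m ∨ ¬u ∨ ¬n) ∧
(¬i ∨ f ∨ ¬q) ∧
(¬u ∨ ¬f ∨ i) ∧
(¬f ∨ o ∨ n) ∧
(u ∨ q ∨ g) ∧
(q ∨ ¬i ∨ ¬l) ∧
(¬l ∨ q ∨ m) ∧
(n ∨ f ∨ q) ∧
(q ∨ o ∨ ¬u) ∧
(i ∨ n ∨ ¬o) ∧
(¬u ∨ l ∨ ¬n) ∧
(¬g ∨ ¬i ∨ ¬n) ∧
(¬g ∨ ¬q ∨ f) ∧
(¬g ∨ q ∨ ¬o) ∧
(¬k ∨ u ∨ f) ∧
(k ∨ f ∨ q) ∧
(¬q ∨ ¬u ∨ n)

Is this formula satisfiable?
No

No, the formula is not satisfiable.

No assignment of truth values to the variables can make all 50 clauses true simultaneously.

The formula is UNSAT (unsatisfiable).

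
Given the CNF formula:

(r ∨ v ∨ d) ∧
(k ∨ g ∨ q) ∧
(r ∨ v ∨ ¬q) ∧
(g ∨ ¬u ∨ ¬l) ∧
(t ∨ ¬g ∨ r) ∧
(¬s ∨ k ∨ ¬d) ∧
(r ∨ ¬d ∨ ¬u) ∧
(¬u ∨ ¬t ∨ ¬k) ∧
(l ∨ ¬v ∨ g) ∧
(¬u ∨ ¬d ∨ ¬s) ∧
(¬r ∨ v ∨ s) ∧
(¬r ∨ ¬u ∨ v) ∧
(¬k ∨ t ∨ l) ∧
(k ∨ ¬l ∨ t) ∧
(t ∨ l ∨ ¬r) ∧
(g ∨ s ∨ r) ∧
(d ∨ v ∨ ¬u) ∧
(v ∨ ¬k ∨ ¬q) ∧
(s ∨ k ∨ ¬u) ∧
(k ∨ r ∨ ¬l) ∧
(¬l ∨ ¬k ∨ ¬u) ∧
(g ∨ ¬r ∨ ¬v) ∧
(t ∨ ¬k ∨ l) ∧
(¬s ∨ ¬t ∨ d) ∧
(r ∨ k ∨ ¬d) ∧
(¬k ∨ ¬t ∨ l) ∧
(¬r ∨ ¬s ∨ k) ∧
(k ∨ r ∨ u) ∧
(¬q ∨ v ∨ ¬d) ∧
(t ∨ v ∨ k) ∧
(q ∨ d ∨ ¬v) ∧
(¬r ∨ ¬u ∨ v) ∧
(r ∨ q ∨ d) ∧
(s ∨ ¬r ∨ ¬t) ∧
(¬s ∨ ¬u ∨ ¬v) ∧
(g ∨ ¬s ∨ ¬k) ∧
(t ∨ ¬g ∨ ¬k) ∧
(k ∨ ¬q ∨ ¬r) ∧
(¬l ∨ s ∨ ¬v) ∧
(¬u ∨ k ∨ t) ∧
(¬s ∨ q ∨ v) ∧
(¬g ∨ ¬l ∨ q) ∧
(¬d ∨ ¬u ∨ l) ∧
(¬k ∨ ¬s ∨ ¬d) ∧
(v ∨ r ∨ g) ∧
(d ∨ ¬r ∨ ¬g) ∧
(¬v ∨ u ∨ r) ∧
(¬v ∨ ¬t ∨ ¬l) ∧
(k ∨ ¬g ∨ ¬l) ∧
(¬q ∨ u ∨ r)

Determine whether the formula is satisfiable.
No

No, the formula is not satisfiable.

No assignment of truth values to the variables can make all 50 clauses true simultaneously.

The formula is UNSAT (unsatisfiable).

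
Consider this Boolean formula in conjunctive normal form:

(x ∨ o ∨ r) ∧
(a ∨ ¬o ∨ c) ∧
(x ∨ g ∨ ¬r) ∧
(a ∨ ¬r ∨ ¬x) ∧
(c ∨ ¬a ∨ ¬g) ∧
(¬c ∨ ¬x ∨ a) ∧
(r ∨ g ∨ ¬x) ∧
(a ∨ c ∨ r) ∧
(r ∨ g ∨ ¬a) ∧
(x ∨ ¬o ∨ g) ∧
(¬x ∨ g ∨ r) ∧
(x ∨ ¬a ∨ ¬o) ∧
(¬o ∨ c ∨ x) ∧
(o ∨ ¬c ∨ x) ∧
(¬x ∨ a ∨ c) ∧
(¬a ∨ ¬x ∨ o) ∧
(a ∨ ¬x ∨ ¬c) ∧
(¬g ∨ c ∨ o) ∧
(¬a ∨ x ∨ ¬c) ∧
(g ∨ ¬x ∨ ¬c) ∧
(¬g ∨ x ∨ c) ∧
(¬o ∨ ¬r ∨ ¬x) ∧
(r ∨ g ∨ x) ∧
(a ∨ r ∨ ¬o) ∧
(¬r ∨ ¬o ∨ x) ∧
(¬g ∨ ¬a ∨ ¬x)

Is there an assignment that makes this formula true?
No

No, the formula is not satisfiable.

No assignment of truth values to the variables can make all 26 clauses true simultaneously.

The formula is UNSAT (unsatisfiable).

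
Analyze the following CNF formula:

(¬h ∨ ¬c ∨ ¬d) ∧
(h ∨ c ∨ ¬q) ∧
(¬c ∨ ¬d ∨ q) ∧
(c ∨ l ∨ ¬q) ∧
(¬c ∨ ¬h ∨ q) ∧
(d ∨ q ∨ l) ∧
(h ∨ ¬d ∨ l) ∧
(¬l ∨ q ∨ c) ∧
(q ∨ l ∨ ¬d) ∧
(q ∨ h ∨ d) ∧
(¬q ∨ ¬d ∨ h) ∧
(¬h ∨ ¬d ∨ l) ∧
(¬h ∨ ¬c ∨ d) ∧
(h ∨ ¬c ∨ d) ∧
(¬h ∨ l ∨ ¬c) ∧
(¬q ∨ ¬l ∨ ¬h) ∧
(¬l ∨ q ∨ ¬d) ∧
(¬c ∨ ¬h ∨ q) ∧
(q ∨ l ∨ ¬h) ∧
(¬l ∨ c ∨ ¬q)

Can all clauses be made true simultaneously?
No

No, the formula is not satisfiable.

No assignment of truth values to the variables can make all 20 clauses true simultaneously.

The formula is UNSAT (unsatisfiable).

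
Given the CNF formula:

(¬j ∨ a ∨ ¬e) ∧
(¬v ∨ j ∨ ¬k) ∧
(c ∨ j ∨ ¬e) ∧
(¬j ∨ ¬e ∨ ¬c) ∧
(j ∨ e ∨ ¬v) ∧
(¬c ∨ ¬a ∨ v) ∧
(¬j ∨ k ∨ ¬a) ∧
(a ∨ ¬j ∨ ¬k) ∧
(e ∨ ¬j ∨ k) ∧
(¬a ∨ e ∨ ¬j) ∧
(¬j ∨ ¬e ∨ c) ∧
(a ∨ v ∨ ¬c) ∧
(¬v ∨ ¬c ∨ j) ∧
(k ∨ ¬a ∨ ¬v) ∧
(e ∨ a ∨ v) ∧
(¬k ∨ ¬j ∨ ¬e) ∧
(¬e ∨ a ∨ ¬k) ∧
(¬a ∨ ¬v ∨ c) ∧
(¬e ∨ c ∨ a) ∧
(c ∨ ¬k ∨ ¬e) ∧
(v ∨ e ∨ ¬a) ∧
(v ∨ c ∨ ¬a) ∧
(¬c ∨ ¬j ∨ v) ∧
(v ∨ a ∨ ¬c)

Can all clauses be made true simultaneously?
No

No, the formula is not satisfiable.

No assignment of truth values to the variables can make all 24 clauses true simultaneously.

The formula is UNSAT (unsatisfiable).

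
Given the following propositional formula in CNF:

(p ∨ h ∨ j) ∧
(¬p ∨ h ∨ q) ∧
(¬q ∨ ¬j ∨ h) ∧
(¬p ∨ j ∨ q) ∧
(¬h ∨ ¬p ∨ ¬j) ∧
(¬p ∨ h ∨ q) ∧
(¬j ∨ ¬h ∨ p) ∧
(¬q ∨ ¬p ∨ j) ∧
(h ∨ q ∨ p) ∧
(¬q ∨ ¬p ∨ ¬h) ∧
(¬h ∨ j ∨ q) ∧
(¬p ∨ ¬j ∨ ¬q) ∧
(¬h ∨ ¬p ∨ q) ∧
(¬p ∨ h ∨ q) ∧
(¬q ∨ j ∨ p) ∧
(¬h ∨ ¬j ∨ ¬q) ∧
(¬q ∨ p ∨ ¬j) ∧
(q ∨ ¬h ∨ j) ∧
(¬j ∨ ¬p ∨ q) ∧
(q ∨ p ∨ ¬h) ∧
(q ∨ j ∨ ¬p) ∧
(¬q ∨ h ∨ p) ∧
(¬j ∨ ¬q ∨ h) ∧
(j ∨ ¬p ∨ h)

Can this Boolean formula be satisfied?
No

No, the formula is not satisfiable.

No assignment of truth values to the variables can make all 24 clauses true simultaneously.

The formula is UNSAT (unsatisfiable).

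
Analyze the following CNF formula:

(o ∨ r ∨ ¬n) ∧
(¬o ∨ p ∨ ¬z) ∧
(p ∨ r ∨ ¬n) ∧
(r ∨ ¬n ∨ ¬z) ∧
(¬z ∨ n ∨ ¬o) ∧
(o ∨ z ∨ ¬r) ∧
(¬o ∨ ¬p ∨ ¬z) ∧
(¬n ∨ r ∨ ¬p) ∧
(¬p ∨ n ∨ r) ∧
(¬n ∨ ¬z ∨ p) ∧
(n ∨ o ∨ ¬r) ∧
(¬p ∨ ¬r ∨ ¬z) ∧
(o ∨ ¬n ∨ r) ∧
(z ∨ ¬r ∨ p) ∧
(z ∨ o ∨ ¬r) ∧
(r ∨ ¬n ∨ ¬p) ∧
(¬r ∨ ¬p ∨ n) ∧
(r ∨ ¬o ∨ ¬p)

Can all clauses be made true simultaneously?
Yes

Yes, the formula is satisfiable.

One satisfying assignment is: r=False, o=False, n=False, p=False, z=False

Verification: With this assignment, all 18 clauses evaluate to true.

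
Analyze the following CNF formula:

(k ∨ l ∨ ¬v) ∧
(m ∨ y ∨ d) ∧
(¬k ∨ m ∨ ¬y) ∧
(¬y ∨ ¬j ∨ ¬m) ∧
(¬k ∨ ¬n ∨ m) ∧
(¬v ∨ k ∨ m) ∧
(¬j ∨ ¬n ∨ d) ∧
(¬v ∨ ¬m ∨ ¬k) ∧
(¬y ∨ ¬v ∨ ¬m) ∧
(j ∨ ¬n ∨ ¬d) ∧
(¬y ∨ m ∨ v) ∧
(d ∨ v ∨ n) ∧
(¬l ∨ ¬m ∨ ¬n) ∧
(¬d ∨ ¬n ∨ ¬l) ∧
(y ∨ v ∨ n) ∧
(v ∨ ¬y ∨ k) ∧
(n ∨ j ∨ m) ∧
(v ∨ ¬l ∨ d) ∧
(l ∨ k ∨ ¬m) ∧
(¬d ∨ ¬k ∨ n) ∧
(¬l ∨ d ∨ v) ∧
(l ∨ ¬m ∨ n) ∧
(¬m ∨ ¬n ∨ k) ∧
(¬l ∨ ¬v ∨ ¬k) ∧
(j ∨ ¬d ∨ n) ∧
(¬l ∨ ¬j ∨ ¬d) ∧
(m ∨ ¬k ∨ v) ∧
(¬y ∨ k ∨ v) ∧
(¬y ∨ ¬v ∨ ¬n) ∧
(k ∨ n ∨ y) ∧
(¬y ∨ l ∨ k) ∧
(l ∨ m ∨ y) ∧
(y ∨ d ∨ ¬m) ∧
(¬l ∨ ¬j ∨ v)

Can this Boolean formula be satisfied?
Yes

Yes, the formula is satisfiable.

One satisfying assignment is: d=False, k=True, v=False, l=False, j=False, y=True, n=True, m=True

Verification: With this assignment, all 34 clauses evaluate to true.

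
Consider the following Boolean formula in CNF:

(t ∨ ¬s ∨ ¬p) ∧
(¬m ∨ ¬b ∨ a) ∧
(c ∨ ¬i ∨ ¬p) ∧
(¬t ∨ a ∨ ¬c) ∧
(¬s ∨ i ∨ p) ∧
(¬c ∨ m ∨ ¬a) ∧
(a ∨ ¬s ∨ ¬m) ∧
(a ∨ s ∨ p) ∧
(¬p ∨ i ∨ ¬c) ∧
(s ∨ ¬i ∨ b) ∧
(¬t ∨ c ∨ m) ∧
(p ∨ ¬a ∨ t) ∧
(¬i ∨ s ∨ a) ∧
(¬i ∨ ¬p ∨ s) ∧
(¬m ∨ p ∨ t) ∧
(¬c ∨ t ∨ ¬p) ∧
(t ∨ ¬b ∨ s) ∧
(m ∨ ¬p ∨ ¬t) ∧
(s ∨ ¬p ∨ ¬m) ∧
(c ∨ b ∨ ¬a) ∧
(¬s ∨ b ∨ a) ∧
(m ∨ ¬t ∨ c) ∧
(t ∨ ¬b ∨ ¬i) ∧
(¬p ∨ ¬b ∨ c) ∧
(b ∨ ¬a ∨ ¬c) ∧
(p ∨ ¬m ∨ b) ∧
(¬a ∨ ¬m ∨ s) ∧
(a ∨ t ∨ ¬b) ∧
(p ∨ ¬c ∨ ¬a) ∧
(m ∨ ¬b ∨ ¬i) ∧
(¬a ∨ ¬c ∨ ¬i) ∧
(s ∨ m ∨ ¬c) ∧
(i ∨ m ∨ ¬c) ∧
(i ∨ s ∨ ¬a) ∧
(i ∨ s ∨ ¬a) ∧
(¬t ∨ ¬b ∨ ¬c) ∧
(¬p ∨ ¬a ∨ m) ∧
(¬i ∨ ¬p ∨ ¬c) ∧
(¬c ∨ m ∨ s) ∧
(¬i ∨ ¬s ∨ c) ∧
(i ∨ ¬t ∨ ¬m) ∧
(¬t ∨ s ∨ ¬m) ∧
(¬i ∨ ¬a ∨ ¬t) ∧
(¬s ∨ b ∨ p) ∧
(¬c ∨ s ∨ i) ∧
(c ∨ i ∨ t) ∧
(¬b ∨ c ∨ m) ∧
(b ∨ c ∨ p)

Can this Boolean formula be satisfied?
No

No, the formula is not satisfiable.

No assignment of truth values to the variables can make all 48 clauses true simultaneously.

The formula is UNSAT (unsatisfiable).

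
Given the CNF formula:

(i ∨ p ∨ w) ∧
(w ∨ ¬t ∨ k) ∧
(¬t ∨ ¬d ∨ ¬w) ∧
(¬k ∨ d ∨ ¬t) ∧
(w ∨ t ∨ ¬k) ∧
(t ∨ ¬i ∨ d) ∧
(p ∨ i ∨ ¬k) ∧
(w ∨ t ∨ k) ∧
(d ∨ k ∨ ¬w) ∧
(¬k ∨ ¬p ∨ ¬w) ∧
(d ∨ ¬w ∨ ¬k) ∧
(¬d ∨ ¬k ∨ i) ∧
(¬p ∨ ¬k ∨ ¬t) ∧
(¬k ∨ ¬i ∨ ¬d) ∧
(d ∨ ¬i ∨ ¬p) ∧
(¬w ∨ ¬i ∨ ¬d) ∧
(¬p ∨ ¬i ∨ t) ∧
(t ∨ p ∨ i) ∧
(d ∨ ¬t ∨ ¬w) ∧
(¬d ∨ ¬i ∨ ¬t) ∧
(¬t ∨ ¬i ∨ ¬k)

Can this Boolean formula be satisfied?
Yes

Yes, the formula is satisfiable.

One satisfying assignment is: i=False, p=True, w=True, t=False, d=True, k=False

Verification: With this assignment, all 21 clauses evaluate to true.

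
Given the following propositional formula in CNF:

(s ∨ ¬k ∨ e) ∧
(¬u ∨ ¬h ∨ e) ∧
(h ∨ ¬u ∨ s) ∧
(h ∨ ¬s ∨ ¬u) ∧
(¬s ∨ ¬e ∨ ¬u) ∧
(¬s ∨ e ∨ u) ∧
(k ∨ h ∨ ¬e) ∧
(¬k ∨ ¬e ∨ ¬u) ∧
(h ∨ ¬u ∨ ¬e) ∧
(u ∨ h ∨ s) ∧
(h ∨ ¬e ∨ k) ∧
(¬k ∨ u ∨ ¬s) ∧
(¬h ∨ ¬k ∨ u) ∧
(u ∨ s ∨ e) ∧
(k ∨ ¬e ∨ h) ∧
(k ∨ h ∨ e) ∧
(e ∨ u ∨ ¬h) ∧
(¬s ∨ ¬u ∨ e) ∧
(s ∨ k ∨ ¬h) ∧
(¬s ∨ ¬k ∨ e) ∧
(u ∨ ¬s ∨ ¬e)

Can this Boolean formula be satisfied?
No

No, the formula is not satisfiable.

No assignment of truth values to the variables can make all 21 clauses true simultaneously.

The formula is UNSAT (unsatisfiable).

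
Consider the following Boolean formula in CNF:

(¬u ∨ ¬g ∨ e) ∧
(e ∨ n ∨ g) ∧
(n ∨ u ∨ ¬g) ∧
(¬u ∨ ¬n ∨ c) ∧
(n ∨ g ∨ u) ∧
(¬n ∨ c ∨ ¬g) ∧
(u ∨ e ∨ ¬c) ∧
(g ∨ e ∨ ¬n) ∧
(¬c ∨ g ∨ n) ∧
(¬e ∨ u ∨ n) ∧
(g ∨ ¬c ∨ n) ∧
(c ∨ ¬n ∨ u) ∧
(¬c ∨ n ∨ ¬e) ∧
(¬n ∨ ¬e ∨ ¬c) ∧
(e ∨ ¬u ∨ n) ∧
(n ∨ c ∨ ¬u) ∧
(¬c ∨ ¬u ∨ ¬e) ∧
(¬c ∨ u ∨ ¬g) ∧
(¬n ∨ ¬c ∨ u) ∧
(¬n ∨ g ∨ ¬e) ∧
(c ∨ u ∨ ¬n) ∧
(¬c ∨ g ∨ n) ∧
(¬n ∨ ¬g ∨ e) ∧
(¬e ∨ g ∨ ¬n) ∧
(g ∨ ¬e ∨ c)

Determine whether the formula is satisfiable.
No

No, the formula is not satisfiable.

No assignment of truth values to the variables can make all 25 clauses true simultaneously.

The formula is UNSAT (unsatisfiable).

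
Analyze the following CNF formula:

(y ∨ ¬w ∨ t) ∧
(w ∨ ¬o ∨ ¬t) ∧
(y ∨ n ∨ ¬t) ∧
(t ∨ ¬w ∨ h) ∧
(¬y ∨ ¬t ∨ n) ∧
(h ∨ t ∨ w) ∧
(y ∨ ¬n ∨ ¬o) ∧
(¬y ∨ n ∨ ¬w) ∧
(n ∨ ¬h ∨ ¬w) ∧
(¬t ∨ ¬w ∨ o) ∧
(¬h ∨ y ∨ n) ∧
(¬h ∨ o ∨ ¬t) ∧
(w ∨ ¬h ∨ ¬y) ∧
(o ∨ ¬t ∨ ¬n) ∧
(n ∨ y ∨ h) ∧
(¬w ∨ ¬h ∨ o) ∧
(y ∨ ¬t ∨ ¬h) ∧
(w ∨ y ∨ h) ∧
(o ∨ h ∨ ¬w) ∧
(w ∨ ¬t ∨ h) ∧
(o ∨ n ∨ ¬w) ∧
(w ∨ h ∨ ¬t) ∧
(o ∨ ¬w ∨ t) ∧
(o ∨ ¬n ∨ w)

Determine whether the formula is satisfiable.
Yes

Yes, the formula is satisfiable.

One satisfying assignment is: w=True, h=True, n=True, y=True, o=True, t=False

Verification: With this assignment, all 24 clauses evaluate to true.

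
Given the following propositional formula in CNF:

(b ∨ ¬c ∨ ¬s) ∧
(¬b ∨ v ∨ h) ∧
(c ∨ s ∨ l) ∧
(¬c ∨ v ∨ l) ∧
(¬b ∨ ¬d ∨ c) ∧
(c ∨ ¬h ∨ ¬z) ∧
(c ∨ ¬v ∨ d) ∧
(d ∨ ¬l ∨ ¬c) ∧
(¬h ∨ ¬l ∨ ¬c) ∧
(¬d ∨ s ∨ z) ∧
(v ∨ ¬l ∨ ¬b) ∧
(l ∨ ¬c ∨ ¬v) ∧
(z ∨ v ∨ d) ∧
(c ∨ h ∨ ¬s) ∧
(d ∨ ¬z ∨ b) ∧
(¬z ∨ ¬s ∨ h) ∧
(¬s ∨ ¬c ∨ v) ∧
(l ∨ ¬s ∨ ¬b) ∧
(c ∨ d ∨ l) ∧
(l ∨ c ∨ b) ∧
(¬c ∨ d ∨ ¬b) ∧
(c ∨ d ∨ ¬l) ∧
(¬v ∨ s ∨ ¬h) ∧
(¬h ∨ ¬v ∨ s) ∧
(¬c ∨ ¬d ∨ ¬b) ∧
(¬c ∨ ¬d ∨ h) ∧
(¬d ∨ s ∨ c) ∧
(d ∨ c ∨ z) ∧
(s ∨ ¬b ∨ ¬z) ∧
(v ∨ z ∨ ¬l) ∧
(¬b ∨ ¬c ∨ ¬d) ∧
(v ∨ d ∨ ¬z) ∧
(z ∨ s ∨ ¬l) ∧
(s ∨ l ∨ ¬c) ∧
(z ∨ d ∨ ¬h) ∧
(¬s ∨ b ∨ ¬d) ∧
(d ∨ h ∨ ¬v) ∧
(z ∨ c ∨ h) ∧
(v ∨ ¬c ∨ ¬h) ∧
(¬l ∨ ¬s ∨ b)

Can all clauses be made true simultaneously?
No

No, the formula is not satisfiable.

No assignment of truth values to the variables can make all 40 clauses true simultaneously.

The formula is UNSAT (unsatisfiable).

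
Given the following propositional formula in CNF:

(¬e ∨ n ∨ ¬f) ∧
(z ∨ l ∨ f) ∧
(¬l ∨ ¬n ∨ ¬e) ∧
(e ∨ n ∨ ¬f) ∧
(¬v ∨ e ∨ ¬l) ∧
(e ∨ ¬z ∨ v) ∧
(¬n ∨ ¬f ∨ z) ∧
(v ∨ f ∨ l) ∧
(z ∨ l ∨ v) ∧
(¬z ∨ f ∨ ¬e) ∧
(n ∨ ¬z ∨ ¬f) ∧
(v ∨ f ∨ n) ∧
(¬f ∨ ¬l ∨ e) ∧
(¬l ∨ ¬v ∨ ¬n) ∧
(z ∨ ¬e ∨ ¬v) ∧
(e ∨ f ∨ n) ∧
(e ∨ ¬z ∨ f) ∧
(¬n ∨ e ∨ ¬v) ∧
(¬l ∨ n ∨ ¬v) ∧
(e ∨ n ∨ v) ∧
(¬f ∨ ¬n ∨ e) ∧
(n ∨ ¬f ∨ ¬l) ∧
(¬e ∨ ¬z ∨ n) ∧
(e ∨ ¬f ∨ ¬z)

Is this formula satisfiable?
Yes

Yes, the formula is satisfiable.

One satisfying assignment is: e=False, f=False, v=False, l=True, z=False, n=True

Verification: With this assignment, all 24 clauses evaluate to true.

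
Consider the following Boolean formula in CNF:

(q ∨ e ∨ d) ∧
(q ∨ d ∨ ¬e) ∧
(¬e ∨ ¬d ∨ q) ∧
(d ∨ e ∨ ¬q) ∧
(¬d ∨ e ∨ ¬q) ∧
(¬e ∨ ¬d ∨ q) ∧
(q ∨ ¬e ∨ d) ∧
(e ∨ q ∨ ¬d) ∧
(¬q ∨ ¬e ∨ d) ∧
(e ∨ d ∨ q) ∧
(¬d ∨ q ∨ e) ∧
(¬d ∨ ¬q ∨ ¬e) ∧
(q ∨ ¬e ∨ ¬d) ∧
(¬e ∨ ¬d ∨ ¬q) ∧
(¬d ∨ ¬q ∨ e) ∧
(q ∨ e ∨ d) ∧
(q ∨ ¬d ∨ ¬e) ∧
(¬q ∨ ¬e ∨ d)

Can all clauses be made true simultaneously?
No

No, the formula is not satisfiable.

No assignment of truth values to the variables can make all 18 clauses true simultaneously.

The formula is UNSAT (unsatisfiable).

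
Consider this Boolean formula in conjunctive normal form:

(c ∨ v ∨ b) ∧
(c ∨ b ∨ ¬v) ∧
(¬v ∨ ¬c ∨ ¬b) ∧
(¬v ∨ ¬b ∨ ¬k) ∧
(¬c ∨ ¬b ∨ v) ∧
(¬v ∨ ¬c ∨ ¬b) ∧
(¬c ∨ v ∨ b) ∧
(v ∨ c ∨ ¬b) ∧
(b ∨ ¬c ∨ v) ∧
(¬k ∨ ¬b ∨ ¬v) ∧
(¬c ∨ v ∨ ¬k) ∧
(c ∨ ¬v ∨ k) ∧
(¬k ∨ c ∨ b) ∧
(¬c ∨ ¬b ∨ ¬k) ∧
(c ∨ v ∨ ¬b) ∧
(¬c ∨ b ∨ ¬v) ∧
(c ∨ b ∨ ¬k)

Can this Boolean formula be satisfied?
No

No, the formula is not satisfiable.

No assignment of truth values to the variables can make all 17 clauses true simultaneously.

The formula is UNSAT (unsatisfiable).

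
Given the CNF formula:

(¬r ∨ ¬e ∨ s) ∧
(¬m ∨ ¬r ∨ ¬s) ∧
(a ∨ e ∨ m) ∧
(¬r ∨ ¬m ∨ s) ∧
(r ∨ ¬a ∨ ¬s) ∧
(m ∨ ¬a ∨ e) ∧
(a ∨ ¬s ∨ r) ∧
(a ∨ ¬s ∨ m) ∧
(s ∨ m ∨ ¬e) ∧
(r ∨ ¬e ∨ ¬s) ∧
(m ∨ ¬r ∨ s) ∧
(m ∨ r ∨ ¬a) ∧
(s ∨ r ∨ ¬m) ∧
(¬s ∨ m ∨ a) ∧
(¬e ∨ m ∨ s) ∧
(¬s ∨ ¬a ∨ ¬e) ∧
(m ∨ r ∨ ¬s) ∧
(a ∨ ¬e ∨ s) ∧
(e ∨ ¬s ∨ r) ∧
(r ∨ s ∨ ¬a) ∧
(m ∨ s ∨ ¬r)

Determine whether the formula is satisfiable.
No

No, the formula is not satisfiable.

No assignment of truth values to the variables can make all 21 clauses true simultaneously.

The formula is UNSAT (unsatisfiable).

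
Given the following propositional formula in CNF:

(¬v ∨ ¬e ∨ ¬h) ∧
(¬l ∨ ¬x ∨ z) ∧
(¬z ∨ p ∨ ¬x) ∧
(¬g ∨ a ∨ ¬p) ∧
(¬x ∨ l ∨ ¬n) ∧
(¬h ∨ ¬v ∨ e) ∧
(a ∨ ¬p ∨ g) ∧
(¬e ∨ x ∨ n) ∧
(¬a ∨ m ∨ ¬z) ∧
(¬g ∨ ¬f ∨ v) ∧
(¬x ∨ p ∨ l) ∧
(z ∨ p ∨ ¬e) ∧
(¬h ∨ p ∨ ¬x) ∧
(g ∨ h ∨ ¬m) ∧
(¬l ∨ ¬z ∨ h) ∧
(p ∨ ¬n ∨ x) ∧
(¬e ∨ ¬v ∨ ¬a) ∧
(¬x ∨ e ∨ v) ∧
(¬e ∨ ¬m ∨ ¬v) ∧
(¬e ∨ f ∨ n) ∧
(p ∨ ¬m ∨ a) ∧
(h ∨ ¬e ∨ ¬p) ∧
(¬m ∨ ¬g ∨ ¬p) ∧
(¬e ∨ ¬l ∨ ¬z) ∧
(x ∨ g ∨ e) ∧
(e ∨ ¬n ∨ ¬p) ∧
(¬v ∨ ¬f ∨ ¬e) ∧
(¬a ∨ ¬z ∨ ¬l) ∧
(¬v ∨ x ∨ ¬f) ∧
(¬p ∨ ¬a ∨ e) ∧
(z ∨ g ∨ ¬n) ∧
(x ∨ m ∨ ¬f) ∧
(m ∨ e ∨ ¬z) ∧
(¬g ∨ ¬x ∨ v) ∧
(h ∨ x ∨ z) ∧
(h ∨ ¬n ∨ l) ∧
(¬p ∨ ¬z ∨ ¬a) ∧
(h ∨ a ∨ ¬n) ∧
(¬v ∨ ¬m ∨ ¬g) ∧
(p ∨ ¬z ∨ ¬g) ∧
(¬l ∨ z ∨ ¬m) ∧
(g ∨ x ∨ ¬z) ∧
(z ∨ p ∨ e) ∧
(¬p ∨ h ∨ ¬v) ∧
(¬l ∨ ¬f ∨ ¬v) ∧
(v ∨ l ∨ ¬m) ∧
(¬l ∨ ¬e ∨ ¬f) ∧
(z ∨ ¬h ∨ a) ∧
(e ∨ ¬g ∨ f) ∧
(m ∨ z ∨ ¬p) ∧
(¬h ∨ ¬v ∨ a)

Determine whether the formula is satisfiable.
No

No, the formula is not satisfiable.

No assignment of truth values to the variables can make all 51 clauses true simultaneously.

The formula is UNSAT (unsatisfiable).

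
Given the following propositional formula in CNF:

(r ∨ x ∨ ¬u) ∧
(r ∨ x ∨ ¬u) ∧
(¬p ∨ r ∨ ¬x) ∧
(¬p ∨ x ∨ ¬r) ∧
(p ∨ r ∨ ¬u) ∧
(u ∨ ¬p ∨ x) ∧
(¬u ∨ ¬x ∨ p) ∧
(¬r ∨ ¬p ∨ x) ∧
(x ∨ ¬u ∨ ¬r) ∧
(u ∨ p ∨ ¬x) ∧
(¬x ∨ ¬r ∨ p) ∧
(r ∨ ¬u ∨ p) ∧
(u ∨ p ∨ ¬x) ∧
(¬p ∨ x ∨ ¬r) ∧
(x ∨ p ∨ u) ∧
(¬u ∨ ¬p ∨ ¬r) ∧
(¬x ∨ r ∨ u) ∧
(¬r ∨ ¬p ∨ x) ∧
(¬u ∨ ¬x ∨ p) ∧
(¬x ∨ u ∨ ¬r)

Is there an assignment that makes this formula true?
No

No, the formula is not satisfiable.

No assignment of truth values to the variables can make all 20 clauses true simultaneously.

The formula is UNSAT (unsatisfiable).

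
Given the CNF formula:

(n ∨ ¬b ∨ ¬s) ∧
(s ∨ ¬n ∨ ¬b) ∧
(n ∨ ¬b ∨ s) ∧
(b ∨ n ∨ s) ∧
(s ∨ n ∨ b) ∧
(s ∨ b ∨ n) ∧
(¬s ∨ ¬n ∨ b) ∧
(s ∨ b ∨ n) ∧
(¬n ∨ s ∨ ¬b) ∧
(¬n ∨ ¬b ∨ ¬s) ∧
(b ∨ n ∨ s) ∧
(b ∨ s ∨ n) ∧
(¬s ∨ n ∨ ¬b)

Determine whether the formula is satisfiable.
Yes

Yes, the formula is satisfiable.

One satisfying assignment is: s=False, n=True, b=False

Verification: With this assignment, all 13 clauses evaluate to true.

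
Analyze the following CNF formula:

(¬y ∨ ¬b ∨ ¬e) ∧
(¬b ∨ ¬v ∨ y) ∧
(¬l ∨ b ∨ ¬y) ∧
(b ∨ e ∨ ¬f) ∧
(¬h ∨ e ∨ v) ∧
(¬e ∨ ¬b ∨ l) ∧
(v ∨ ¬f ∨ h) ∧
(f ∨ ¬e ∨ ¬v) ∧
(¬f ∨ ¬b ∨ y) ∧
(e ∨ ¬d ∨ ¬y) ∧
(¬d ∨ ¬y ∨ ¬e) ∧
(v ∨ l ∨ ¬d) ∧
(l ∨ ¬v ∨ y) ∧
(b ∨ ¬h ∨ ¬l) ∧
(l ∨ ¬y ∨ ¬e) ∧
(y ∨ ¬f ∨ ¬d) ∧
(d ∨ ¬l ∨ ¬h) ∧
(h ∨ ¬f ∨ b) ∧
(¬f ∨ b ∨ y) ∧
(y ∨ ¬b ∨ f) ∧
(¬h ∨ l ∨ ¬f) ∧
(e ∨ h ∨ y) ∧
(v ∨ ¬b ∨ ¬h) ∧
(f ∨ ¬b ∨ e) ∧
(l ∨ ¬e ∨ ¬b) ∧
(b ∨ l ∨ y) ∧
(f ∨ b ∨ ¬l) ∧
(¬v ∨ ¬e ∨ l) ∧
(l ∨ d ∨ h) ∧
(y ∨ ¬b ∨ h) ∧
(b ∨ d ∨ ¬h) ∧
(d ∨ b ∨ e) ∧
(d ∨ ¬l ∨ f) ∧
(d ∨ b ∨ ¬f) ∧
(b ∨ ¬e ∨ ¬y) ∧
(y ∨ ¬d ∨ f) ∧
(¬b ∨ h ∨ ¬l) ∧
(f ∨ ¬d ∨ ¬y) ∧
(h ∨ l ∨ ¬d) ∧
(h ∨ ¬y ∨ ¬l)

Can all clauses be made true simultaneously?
No

No, the formula is not satisfiable.

No assignment of truth values to the variables can make all 40 clauses true simultaneously.

The formula is UNSAT (unsatisfiable).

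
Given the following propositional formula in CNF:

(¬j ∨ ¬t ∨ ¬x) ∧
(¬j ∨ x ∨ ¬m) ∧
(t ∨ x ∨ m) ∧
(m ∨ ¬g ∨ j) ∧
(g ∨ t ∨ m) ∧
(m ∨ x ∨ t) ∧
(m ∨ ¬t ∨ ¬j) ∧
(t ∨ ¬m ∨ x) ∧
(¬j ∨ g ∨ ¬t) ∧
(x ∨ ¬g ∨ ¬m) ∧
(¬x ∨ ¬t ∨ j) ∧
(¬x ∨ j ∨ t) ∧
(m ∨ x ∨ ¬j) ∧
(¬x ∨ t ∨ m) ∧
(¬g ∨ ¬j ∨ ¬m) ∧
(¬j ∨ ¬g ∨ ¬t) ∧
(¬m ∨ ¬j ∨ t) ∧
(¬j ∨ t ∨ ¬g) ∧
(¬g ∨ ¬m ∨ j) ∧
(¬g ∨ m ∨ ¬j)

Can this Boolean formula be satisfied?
Yes

Yes, the formula is satisfiable.

One satisfying assignment is: x=False, g=False, m=False, t=True, j=False

Verification: With this assignment, all 20 clauses evaluate to true.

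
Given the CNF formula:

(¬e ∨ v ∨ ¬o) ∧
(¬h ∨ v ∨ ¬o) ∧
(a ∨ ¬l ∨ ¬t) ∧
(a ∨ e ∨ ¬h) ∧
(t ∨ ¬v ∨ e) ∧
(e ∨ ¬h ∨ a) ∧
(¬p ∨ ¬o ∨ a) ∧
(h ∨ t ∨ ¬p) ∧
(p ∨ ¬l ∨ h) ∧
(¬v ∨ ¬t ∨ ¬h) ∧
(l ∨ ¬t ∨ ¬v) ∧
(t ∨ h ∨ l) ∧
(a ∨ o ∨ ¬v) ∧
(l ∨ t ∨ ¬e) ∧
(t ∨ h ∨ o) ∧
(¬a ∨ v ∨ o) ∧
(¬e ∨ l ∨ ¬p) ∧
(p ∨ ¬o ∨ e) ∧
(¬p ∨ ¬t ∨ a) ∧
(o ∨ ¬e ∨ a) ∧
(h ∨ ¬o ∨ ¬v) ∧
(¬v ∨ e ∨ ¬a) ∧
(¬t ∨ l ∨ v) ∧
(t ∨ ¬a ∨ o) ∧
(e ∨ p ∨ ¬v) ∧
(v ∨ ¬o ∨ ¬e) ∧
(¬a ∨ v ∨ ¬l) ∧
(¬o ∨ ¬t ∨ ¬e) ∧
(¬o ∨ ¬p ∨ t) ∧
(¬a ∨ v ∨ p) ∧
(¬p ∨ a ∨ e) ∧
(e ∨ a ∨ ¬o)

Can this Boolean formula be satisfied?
Yes

Yes, the formula is satisfiable.

One satisfying assignment is: o=True, t=False, v=True, l=True, p=False, e=True, a=False, h=True

Verification: With this assignment, all 32 clauses evaluate to true.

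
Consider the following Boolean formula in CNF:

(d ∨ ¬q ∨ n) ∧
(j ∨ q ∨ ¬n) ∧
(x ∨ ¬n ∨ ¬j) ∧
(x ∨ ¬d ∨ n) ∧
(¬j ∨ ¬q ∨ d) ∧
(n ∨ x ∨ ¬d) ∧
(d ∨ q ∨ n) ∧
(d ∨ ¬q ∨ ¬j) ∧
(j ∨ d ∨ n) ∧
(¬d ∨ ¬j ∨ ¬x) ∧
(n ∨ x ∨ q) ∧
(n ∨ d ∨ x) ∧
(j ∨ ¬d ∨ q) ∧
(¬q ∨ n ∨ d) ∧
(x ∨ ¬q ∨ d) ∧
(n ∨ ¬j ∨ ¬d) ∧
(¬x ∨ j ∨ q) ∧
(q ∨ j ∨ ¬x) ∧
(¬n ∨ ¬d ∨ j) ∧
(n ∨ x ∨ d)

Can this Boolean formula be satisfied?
Yes

Yes, the formula is satisfiable.

One satisfying assignment is: j=True, d=False, n=True, q=False, x=True

Verification: With this assignment, all 20 clauses evaluate to true.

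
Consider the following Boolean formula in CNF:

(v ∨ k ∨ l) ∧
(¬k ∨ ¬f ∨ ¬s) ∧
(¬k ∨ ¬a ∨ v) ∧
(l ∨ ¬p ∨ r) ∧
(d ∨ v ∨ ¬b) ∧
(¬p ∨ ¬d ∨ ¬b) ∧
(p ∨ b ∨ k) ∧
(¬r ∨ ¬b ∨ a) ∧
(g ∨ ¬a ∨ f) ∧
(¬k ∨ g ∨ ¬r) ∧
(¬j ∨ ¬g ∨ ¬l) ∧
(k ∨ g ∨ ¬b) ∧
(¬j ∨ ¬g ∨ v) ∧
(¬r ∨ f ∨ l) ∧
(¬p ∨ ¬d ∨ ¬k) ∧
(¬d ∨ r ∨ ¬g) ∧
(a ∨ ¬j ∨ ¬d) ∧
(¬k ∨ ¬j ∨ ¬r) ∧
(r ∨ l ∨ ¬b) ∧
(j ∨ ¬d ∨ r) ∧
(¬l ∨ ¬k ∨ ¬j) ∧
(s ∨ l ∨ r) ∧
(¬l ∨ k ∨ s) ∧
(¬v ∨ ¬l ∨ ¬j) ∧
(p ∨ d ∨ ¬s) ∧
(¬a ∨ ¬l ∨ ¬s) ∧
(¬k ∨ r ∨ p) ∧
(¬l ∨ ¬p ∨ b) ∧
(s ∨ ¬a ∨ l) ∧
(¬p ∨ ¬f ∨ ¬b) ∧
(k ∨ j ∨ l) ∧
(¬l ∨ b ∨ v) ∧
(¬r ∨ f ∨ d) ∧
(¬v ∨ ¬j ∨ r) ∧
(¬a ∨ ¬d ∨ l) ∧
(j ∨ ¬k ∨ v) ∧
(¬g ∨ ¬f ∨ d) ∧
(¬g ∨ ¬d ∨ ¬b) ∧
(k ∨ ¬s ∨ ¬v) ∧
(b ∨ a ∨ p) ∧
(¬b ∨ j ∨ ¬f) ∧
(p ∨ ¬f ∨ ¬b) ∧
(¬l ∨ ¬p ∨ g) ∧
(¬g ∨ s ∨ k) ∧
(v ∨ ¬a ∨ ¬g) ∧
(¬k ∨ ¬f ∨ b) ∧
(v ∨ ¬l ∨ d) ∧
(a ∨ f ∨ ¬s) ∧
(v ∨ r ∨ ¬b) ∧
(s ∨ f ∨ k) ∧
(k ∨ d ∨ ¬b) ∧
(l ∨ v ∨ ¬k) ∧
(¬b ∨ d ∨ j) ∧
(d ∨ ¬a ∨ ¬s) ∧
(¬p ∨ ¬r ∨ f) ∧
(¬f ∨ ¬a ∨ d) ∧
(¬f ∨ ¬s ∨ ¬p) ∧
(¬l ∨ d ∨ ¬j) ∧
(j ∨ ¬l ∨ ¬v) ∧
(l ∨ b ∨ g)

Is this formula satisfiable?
No

No, the formula is not satisfiable.

No assignment of truth values to the variables can make all 60 clauses true simultaneously.

The formula is UNSAT (unsatisfiable).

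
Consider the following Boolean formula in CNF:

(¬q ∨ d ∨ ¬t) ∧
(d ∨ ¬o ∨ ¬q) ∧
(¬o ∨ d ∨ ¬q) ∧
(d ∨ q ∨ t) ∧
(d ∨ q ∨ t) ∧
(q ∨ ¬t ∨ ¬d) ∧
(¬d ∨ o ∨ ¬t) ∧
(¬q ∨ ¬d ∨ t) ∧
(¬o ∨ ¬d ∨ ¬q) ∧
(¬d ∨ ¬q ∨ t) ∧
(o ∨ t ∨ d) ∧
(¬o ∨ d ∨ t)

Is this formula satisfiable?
Yes

Yes, the formula is satisfiable.

One satisfying assignment is: t=True, o=False, q=False, d=False

Verification: With this assignment, all 12 clauses evaluate to true.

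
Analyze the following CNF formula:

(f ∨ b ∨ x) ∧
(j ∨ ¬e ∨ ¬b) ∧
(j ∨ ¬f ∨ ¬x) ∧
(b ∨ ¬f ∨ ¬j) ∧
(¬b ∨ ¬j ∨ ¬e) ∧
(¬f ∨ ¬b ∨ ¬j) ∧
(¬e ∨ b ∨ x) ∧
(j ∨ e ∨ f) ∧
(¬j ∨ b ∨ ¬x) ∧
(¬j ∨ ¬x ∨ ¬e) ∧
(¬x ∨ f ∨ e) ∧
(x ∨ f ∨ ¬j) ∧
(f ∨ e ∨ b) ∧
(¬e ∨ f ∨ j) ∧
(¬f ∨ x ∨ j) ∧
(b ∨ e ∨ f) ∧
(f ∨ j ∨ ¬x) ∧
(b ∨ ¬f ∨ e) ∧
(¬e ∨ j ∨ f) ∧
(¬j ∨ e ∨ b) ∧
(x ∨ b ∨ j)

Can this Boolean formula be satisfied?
No

No, the formula is not satisfiable.

No assignment of truth values to the variables can make all 21 clauses true simultaneously.

The formula is UNSAT (unsatisfiable).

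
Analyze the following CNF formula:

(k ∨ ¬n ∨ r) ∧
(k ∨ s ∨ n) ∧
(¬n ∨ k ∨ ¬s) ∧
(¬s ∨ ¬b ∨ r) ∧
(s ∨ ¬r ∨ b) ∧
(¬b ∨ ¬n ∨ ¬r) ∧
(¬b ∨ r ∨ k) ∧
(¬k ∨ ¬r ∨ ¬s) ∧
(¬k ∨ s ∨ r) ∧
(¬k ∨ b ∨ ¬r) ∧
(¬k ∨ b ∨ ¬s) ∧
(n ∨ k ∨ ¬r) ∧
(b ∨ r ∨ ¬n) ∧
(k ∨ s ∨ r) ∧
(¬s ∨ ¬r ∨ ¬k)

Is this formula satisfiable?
Yes

Yes, the formula is satisfiable.

One satisfying assignment is: r=False, b=False, k=False, n=False, s=True

Verification: With this assignment, all 15 clauses evaluate to true.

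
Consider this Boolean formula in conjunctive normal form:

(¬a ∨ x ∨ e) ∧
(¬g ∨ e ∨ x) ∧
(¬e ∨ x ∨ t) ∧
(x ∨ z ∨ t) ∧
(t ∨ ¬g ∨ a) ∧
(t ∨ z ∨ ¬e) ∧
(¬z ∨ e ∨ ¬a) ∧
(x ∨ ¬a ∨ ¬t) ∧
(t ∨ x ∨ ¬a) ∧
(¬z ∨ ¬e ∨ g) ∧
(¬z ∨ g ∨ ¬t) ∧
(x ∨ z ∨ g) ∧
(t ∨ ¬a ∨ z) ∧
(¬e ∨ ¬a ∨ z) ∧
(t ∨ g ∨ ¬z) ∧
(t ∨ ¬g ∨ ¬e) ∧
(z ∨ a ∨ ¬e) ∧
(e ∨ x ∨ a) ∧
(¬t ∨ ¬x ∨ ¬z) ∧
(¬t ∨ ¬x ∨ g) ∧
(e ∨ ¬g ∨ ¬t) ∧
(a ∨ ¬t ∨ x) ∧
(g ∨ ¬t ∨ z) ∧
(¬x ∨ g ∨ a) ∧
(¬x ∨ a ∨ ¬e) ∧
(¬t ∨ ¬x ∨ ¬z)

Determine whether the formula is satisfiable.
No

No, the formula is not satisfiable.

No assignment of truth values to the variables can make all 26 clauses true simultaneously.

The formula is UNSAT (unsatisfiable).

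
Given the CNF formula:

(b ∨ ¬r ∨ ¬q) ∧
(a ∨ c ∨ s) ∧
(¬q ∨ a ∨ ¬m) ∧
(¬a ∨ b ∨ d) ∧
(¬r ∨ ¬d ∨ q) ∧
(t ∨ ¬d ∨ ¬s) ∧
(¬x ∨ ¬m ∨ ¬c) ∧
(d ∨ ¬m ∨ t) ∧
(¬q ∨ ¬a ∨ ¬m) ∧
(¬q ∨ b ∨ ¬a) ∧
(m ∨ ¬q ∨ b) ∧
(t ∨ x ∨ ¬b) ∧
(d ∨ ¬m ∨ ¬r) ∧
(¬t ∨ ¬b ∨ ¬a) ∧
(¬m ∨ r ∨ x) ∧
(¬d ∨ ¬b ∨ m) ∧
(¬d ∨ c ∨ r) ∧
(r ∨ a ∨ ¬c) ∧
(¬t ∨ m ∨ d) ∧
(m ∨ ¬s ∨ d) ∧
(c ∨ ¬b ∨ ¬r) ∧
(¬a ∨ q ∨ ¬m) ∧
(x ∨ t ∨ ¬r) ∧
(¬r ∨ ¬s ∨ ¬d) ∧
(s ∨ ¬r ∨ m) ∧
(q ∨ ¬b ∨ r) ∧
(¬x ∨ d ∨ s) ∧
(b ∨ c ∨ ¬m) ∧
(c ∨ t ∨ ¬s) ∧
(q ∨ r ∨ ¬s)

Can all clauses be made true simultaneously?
Yes

Yes, the formula is satisfiable.

One satisfying assignment is: s=False, q=False, a=True, d=True, x=True, m=False, r=False, t=False, c=True, b=False

Verification: With this assignment, all 30 clauses evaluate to true.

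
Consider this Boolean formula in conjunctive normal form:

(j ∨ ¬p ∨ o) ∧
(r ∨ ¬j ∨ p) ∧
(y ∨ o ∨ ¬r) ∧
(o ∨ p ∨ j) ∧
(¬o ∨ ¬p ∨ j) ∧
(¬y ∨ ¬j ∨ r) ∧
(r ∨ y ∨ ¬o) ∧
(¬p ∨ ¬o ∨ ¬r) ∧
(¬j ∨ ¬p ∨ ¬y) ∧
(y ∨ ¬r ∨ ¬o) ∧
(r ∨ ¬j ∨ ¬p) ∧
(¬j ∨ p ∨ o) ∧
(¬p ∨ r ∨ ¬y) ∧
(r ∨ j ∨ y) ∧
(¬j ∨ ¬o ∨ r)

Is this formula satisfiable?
Yes

Yes, the formula is satisfiable.

One satisfying assignment is: p=False, y=True, o=True, j=False, r=False

Verification: With this assignment, all 15 clauses evaluate to true.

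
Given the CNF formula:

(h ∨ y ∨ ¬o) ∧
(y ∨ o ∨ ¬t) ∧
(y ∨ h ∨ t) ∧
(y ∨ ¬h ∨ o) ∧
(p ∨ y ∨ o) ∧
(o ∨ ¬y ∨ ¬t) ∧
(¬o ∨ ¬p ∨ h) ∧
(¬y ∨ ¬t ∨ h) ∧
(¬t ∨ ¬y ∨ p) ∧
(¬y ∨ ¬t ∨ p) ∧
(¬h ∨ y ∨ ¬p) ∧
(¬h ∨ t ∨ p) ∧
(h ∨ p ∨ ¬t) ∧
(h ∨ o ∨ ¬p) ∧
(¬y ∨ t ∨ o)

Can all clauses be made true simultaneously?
Yes

Yes, the formula is satisfiable.

One satisfying assignment is: o=True, p=True, t=True, h=True, y=True

Verification: With this assignment, all 15 clauses evaluate to true.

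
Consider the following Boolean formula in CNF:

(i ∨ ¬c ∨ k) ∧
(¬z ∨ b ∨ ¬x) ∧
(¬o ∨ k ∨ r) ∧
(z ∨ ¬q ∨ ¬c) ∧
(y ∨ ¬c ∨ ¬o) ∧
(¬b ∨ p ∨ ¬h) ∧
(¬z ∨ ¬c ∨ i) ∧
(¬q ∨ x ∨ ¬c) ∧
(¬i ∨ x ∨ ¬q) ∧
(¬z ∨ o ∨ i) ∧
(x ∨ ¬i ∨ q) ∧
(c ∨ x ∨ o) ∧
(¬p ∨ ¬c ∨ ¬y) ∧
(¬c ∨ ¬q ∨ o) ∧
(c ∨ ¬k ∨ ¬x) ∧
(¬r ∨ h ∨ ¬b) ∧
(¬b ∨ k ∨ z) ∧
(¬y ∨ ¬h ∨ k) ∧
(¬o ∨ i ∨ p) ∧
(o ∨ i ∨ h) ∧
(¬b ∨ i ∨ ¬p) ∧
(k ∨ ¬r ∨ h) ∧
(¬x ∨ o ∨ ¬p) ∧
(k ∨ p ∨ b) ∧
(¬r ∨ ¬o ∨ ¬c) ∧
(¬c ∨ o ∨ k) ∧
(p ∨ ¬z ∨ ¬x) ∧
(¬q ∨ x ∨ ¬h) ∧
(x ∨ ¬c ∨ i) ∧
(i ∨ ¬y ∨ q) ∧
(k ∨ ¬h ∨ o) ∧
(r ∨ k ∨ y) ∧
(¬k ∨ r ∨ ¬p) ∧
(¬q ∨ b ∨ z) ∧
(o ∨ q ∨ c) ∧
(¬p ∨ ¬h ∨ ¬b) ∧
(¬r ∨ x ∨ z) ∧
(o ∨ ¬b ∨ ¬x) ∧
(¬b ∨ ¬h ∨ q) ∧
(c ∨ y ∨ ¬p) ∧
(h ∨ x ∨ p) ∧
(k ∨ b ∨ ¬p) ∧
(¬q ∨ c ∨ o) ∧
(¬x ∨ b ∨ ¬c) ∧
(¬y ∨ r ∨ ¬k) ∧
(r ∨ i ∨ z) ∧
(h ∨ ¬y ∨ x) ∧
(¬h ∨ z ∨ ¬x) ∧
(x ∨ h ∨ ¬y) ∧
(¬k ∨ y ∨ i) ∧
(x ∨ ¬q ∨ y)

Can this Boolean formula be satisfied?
No

No, the formula is not satisfiable.

No assignment of truth values to the variables can make all 51 clauses true simultaneously.

The formula is UNSAT (unsatisfiable).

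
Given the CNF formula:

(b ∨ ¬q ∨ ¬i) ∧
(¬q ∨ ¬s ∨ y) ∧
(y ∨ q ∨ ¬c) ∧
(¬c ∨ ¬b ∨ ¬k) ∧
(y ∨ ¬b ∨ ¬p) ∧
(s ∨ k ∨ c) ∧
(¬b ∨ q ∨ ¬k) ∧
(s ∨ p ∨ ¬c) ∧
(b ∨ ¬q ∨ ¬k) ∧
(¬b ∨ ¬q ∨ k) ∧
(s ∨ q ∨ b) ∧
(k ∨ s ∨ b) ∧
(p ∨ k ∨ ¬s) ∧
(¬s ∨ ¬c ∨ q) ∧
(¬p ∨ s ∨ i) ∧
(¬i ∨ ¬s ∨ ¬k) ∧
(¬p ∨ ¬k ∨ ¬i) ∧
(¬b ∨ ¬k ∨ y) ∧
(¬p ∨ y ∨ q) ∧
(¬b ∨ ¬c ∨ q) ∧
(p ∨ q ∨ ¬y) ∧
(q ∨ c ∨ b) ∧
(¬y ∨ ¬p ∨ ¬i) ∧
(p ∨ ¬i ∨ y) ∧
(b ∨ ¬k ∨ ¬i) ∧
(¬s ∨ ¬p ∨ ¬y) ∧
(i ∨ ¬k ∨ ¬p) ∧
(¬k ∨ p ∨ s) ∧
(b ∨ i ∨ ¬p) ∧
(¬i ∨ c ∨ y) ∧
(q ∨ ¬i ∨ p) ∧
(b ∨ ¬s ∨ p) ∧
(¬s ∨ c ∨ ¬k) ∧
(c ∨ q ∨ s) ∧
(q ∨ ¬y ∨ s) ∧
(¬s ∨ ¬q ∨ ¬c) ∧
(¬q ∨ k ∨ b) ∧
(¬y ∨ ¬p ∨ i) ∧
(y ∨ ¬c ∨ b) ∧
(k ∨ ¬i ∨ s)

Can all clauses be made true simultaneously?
No

No, the formula is not satisfiable.

No assignment of truth values to the variables can make all 40 clauses true simultaneously.

The formula is UNSAT (unsatisfiable).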